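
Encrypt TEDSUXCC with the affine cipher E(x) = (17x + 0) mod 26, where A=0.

LQZUCBII

T(19): 17·19+0=323≡11 → L
E(4): 17·4+0=68≡16 → Q
D(3): 17·3+0=51≡25 → Z
S(18): 17·18+0=306≡20 → U
U(20): 17·20+0=340≡2 → C
X(23): 17·23+0=391≡1 → B
C(2): 17·2+0=34≡8 → I
C(2): 17·2+0=34≡8 → I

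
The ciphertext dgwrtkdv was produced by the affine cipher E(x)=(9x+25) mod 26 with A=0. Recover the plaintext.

mvrcihmo

The inverse of 9 mod 26 is 3, since 9·3=27≡1. Apply D(y)=3·(y−25) mod 26:
d(3): 3·(3−25)=-66≡12 → m
g(6): 3·(6−25)=-57≡21 → v
w(22): 3·(22−25)=-9≡17 → r
r(17): 3·(17−25)=-24≡2 → c
t(19): 3·(19−25)=-18≡8 → i
k(10): 3·(10−25)=-45≡7 → h
d(3): 3·(3−25)=-66≡12 → m
v(21): 3·(21−25)=-12≡14 → o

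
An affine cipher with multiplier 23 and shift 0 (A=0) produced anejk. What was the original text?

anqxo

The inverse of 23 mod 26 is 17, since 23·17=391≡1. Apply D(y)=17·(y−0) mod 26:
a(0): 17·(0−0)=0 → a
n(13): 17·(13−0)=221≡13 → n
e(4): 17·(4−0)=68≡16 → q
j(9): 17·(9−0)=153≡23 → x
k(10): 17·(10−0)=170≡14 → o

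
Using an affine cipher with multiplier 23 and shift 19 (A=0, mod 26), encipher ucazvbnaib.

lntwiqgtvq

u(20): 23·20+19=479≡11 → l
c(2): 23·2+19=65≡13 → n
a(0): 23·0+19=19 → t
z(25): 23·25+19=594≡22 → w
v(21): 23·21+19=502≡8 → i
b(1): 23·1+19=42≡16 → q
n(13): 23·13+19=318≡6 → g
a(0): 23·0+19=19 → t
i(8): 23·8+19=203≡21 → v
b(1): 23·1+19=42≡16 → q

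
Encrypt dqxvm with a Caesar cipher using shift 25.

d(3): 3+25=28≡2 → c
q(16): 16+25=41≡15 → p
x(23): 23+25=48≡22 → w
v(21): 21+25=46≡20 → u
m(12): 12+25=37≡11 → l

cpwul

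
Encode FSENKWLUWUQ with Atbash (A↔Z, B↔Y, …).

UHVMPDOFDFJ

F(5) → U(20)
S(18) → H(7)
E(4) → V(21)
N(13) → M(12)
K(10) → P(15)
W(22) → D(3)
L(11) → O(14)
U(20) → F(5)
W(22) → D(3)
U(20) → F(5)
Q(16) → J(9)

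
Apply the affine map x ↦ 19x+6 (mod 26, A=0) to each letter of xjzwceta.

bvnisedg

x(23): 19·23+6=443≡1 → b
j(9): 19·9+6=177≡21 → v
z(25): 19·25+6=481≡13 → n
w(22): 19·22+6=424≡8 → i
c(2): 19·2+6=44≡18 → s
e(4): 19·4+6=82≡4 → e
t(19): 19·19+6=367≡3 → d
a(0): 19·0+6=6 → g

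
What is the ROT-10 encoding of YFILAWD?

IPSVKGN

Y(24): 24+10=34≡8 → I
F(5): 5+10=15 → P
I(8): 8+10=18 → S
L(11): 11+10=21 → V
A(0): 0+10=10 → K
W(22): 22+10=32≡6 → G
D(3): 3+10=13 → N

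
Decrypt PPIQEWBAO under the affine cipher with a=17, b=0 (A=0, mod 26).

The inverse of 17 mod 26 is 23, since 17·23=391≡1. Apply D(y)=23·(y−0) mod 26:
P(15): 23·(15−0)=345≡7 → H
P(15): 23·(15−0)=345≡7 → H
I(8): 23·(8−0)=184≡2 → C
Q(16): 23·(16−0)=368≡4 → E
E(4): 23·(4−0)=92≡14 → O
W(22): 23·(22−0)=506≡12 → M
B(1): 23·(1−0)=23 → X
A(0): 23·(0−0)=0 → A
O(14): 23·(14−0)=322≡10 → K

HHCEOMXAK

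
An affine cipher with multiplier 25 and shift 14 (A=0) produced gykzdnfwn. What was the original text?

The inverse of 25 mod 26 is 25, since 25·25=625≡1. Apply D(y)=25·(y−14) mod 26:
g(6): 25·(6−14)=-200≡8 → i
y(24): 25·(24−14)=250≡16 → q
k(10): 25·(10−14)=-100≡4 → e
z(25): 25·(25−14)=275≡15 → p
d(3): 25·(3−14)=-275≡11 → l
n(13): 25·(13−14)=-25≡1 → b
f(5): 25·(5−14)=-225≡9 → j
w(22): 25·(22−14)=200≡18 → s
n(13): 25·(13−14)=-25≡1 → b

iqeplbjsb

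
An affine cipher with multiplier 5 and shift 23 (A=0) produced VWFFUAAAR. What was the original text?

The inverse of 5 mod 26 is 21, since 5·21=105≡1. Apply D(y)=21·(y−23) mod 26:
V(21): 21·(21−23)=-42≡10 → K
W(22): 21·(22−23)=-21≡5 → F
F(5): 21·(5−23)=-378≡12 → M
F(5): 21·(5−23)=-378≡12 → M
U(20): 21·(20−23)=-63≡15 → P
A(0): 21·(0−23)=-483≡11 → L
A(0): 21·(0−23)=-483≡11 → L
A(0): 21·(0−23)=-483≡11 → L
R(17): 21·(17−23)=-126≡4 → E

KFMMPLLLE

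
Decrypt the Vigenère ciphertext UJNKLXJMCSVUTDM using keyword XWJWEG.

Repeat the key across the ciphertext: XWJWEGXWJWEGXWJ
U(20)−X(23): -3≡23 → X
J(9)−W(22): -13≡13 → N
N(13)−J(9): 4 → E
K(10)−W(22): -12≡14 → O
L(11)−E(4): 7 → H
X(23)−G(6): 17 → R
J(9)−X(23): -14≡12 → M
M(12)−W(22): -10≡16 → Q
C(2)−J(9): -7≡19 → T
S(18)−W(22): -4≡22 → W
V(21)−E(4): 17 → R
U(20)−G(6): 14 → O
T(19)−X(23): -4≡22 → W
D(3)−W(22): -19≡7 → H
M(12)−J(9): 3 → D

XNEOHRMQTWROWHD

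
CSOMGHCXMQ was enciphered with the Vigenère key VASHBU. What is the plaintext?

HSWFFNHXUJ

Repeat the key across the ciphertext: VASHBUVASH
C(2)−V(21): -19≡7 → H
S(18)−A(0): 18 → S
O(14)−S(18): -4≡22 → W
M(12)−H(7): 5 → F
G(6)−B(1): 5 → F
H(7)−U(20): -13≡13 → N
C(2)−V(21): -19≡7 → H
X(23)−A(0): 23 → X
M(12)−S(18): -6≡20 → U
Q(16)−H(7): 9 → J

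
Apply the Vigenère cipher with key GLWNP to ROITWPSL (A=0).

Repeat the key across the message: GLWNPGLW
R(17)+G(6): 23 → X
O(14)+L(11): 25 → Z
I(8)+W(22): 30≡4 → E
T(19)+N(13): 32≡6 → G
W(22)+P(15): 37≡11 → L
P(15)+G(6): 21 → V
S(18)+L(11): 29≡3 → D
L(11)+W(22): 33≡7 → H

XZEGLVDH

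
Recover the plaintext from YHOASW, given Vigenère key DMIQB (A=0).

Repeat the key across the ciphertext: DMIQBD
Y(24)−D(3): 21 → V
H(7)−M(12): -5≡21 → V
O(14)−I(8): 6 → G
A(0)−Q(16): -16≡10 → K
S(18)−B(1): 17 → R
W(22)−D(3): 19 → T

VVGKRT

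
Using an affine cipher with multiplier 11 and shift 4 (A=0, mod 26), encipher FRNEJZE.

F(5): 11·5+4=59≡7 → H
R(17): 11·17+4=191≡9 → J
N(13): 11·13+4=147≡17 → R
E(4): 11·4+4=48≡22 → W
J(9): 11·9+4=103≡25 → Z
Z(25): 11·25+4=279≡19 → T
E(4): 11·4+4=48≡22 → W

HJRWZTW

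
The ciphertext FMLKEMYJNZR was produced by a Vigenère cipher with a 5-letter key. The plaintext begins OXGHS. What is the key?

Subtract each crib letter from the matching ciphertext letter (mod 26):
F(5)−O(14)=-9≡17 → R
M(12)−X(23)=-11≡15 → P
L(11)−G(6)=5 → F
K(10)−H(7)=3 → D
E(4)−S(18)=-14≡12 → M

RPFDM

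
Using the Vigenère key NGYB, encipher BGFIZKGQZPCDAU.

Repeat the key across the message: NGYBNGYBNGYBNG
B(1)+N(13): 14 → O
G(6)+G(6): 12 → M
F(5)+Y(24): 29≡3 → D
I(8)+B(1): 9 → J
Z(25)+N(13): 38≡12 → M
K(10)+G(6): 16 → Q
G(6)+Y(24): 30≡4 → E
Q(16)+B(1): 17 → R
Z(25)+N(13): 38≡12 → M
P(15)+G(6): 21 → V
C(2)+Y(24): 26≡0 → A
D(3)+B(1): 4 → E
A(0)+N(13): 13 → N
U(20)+G(6): 26≡0 → A

OMDJMQERMVAENA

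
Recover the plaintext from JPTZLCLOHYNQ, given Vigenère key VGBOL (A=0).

Repeat the key across the ciphertext: VGBOLVGBOLVG
J(9)−V(21): -12≡14 → O
P(15)−G(6): 9 → J
T(19)−B(1): 18 → S
Z(25)−O(14): 11 → L
L(11)−L(11): 0 → A
C(2)−V(21): -19≡7 → H
L(11)−G(6): 5 → F
O(14)−B(1): 13 → N
H(7)−O(14): -7≡19 → T
Y(24)−L(11): 13 → N
N(13)−V(21): -8≡18 → S
Q(16)−G(6): 10 → K

OJSLAHFNTNSK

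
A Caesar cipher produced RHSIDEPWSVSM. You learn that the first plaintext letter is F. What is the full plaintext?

From the crib: R(17)−F(5)=12, so the shift is 12.
Subtract 12 from each ciphertext letter:
R(17): 17−12=5 → F
H(7): 7−12=-5≡21 → V
S(18): 18−12=6 → G
I(8): 8−12=-4≡22 → W
D(3): 3−12=-9≡17 → R
E(4): 4−12=-8≡18 → S
P(15): 15−12=3 → D
W(22): 22−12=10 → K
S(18): 18−12=6 → G
V(21): 21−12=9 → J
S(18): 18−12=6 → G
M(12): 12−12=0 → A

FVGWRSDKGJGA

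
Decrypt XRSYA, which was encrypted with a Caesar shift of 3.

UOPVX

X(23): 23−3=20 → U
R(17): 17−3=14 → O
S(18): 18−3=15 → P
Y(24): 24−3=21 → V
A(0): 0−3=-3≡23 → X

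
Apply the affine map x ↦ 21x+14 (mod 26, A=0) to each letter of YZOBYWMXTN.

YTWJYIGDXB

Y(24): 21·24+14=518≡24 → Y
Z(25): 21·25+14=539≡19 → T
O(14): 21·14+14=308≡22 → W
B(1): 21·1+14=35≡9 → J
Y(24): 21·24+14=518≡24 → Y
W(22): 21·22+14=476≡8 → I
M(12): 21·12+14=266≡6 → G
X(23): 21·23+14=497≡3 → D
T(19): 21·19+14=413≡23 → X
N(13): 21·13+14=287≡1 → B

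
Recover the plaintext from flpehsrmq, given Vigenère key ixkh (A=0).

Repeat the key across the ciphertext: ixkhixkhi
f(5)−i(8): -3≡23 → x
l(11)−x(23): -12≡14 → o
p(15)−k(10): 5 → f
e(4)−h(7): -3≡23 → x
h(7)−i(8): -1≡25 → z
s(18)−x(23): -5≡21 → v
r(17)−k(10): 7 → h
m(12)−h(7): 5 → f
q(16)−i(8): 8 → i

xofxzvhfi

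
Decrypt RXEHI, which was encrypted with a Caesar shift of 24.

TZGJK

R(17): 17−24=-7≡19 → T
X(23): 23−24=-1≡25 → Z
E(4): 4−24=-20≡6 → G
H(7): 7−24=-17≡9 → J
I(8): 8−24=-16≡10 → K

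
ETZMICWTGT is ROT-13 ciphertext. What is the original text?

RGMZVPJGTG

E(4): 4−13=-9≡17 → R
T(19): 19−13=6 → G
Z(25): 25−13=12 → M
M(12): 12−13=-1≡25 → Z
I(8): 8−13=-5≡21 → V
C(2): 2−13=-11≡15 → P
W(22): 22−13=9 → J
T(19): 19−13=6 → G
G(6): 6−13=-7≡19 → T
T(19): 19−13=6 → G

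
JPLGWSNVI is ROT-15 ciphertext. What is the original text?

J(9): 9−15=-6≡20 → U
P(15): 15−15=0 → A
L(11): 11−15=-4≡22 → W
G(6): 6−15=-9≡17 → R
W(22): 22−15=7 → H
S(18): 18−15=3 → D
N(13): 13−15=-2≡24 → Y
V(21): 21−15=6 → G
I(8): 8−15=-7≡19 → T

UAWRHDYGT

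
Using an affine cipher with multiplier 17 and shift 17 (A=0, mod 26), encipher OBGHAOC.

O(14): 17·14+17=255≡21 → V
B(1): 17·1+17=34≡8 → I
G(6): 17·6+17=119≡15 → P
H(7): 17·7+17=136≡6 → G
A(0): 17·0+17=17 → R
O(14): 17·14+17=255≡21 → V
C(2): 17·2+17=51≡25 → Z

VIPGRVZ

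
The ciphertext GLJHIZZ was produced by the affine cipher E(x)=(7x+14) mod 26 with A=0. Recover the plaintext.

The inverse of 7 mod 26 is 15, since 7·15=105≡1. Apply D(y)=15·(y−14) mod 26:
G(6): 15·(6−14)=-120≡10 → K
L(11): 15·(11−14)=-45≡7 → H
J(9): 15·(9−14)=-75≡3 → D
H(7): 15·(7−14)=-105≡25 → Z
I(8): 15·(8−14)=-90≡14 → O
Z(25): 15·(25−14)=165≡9 → J
Z(25): 15·(25−14)=165≡9 → J

KHDZOJJ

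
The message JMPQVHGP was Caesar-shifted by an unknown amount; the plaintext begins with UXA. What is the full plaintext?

From the crib: J(9)−U(20)=-11≡15, so the shift is 15.
Subtract 15 from each ciphertext letter:
J(9): 9−15=-6≡20 → U
M(12): 12−15=-3≡23 → X
P(15): 15−15=0 → A
Q(16): 16−15=1 → B
V(21): 21−15=6 → G
H(7): 7−15=-8≡18 → S
G(6): 6−15=-9≡17 → R
P(15): 15−15=0 → A

UXABGSRA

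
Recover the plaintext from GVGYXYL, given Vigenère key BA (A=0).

Repeat the key across the ciphertext: BABABAB
G(6)−B(1): 5 → F
V(21)−A(0): 21 → V
G(6)−B(1): 5 → F
Y(24)−A(0): 24 → Y
X(23)−B(1): 22 → W
Y(24)−A(0): 24 → Y
L(11)−B(1): 10 → K

FVFYWYK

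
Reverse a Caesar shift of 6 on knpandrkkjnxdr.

k(10): 10−6=4 → e
n(13): 13−6=7 → h
p(15): 15−6=9 → j
a(0): 0−6=-6≡20 → u
n(13): 13−6=7 → h
d(3): 3−6=-3≡23 → x
r(17): 17−6=11 → l
k(10): 10−6=4 → e
k(10): 10−6=4 → e
j(9): 9−6=3 → d
n(13): 13−6=7 → h
x(23): 23−6=17 → r
d(3): 3−6=-3≡23 → x
r(17): 17−6=11 → l

ehjuhxleedhrxl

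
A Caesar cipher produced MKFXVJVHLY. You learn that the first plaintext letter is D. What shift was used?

From the crib: M(12)−D(3)=9, so the shift is 9.

9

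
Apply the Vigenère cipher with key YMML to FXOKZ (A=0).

Repeat the key across the message: YMMLY
F(5)+Y(24): 29≡3 → D
X(23)+M(12): 35≡9 → J
O(14)+M(12): 26≡0 → A
K(10)+L(11): 21 → V
Z(25)+Y(24): 49≡23 → X

DJAVX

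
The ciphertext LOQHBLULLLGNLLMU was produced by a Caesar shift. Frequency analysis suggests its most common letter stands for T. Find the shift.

18

The most frequent ciphertext letter is L (appears 7 times).
L is position 11; T is position 19.
Shift = -8≡18.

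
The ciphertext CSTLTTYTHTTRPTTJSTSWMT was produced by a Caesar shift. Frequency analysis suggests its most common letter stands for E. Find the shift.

The most frequent ciphertext letter is T (appears 10 times).
T is position 19; E is position 4.
Shift = 15.

15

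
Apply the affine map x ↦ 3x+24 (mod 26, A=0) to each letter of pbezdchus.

p(15): 3·15+24=69≡17 → r
b(1): 3·1+24=27≡1 → b
e(4): 3·4+24=36≡10 → k
z(25): 3·25+24=99≡21 → v
d(3): 3·3+24=33≡7 → h
c(2): 3·2+24=30≡4 → e
h(7): 3·7+24=45≡19 → t
u(20): 3·20+24=84≡6 → g
s(18): 3·18+24=78≡0 → a

rbkvhetga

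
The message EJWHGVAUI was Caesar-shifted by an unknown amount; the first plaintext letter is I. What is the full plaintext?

INALKZEYM

From the crib: E(4)−I(8)=-4≡22, so the shift is 22.
Subtract 22 from each ciphertext letter:
E(4): 4−22=-18≡8 → I
J(9): 9−22=-13≡13 → N
W(22): 22−22=0 → A
H(7): 7−22=-15≡11 → L
G(6): 6−22=-16≡10 → K
V(21): 21−22=-1≡25 → Z
A(0): 0−22=-22≡4 → E
U(20): 20−22=-2≡24 → Y
I(8): 8−22=-14≡12 → M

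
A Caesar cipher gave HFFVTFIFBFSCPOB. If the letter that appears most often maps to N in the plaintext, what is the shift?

18

The most frequent ciphertext letter is F (appears 5 times).
F is position 5; N is position 13.
Shift = -8≡18.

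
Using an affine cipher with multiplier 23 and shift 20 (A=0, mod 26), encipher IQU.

I(8): 23·8+20=204≡22 → W
Q(16): 23·16+20=388≡24 → Y
U(20): 23·20+20=480≡12 → M

WYM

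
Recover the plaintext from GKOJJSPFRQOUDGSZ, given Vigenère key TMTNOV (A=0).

NYVWVXWTYDAZKUZM

Repeat the key across the ciphertext: TMTNOVTMTNOVTMTN
G(6)−T(19): -13≡13 → N
K(10)−M(12): -2≡24 → Y
O(14)−T(19): -5≡21 → V
J(9)−N(13): -4≡22 → W
J(9)−O(14): -5≡21 → V
S(18)−V(21): -3≡23 → X
P(15)−T(19): -4≡22 → W
F(5)−M(12): -7≡19 → T
R(17)−T(19): -2≡24 → Y
Q(16)−N(13): 3 → D
O(14)−O(14): 0 → A
U(20)−V(21): -1≡25 → Z
D(3)−T(19): -16≡10 → K
G(6)−M(12): -6≡20 → U
S(18)−T(19): -1≡25 → Z
Z(25)−N(13): 12 → M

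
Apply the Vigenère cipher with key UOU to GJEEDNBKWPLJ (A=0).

Repeat the key across the message: UOUUOUUOUUOU
G(6)+U(20): 26≡0 → A
J(9)+O(14): 23 → X
E(4)+U(20): 24 → Y
E(4)+U(20): 24 → Y
D(3)+O(14): 17 → R
N(13)+U(20): 33≡7 → H
B(1)+U(20): 21 → V
K(10)+O(14): 24 → Y
W(22)+U(20): 42≡16 → Q
P(15)+U(20): 35≡9 → J
L(11)+O(14): 25 → Z
J(9)+U(20): 29≡3 → D

AXYYRHVYQJZD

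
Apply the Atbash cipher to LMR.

L(11) → O(14)
M(12) → N(13)
R(17) → I(8)

ONI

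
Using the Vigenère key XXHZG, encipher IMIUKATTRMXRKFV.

FJPTQXQAQSUOREB

Repeat the key across the message: XXHZGXXHZGXXHZG
I(8)+X(23): 31≡5 → F
M(12)+X(23): 35≡9 → J
I(8)+H(7): 15 → P
U(20)+Z(25): 45≡19 → T
K(10)+G(6): 16 → Q
A(0)+X(23): 23 → X
T(19)+X(23): 42≡16 → Q
T(19)+H(7): 26≡0 → A
R(17)+Z(25): 42≡16 → Q
M(12)+G(6): 18 → S
X(23)+X(23): 46≡20 → U
R(17)+X(23): 40≡14 → O
K(10)+H(7): 17 → R
F(5)+Z(25): 30≡4 → E
V(21)+G(6): 27≡1 → B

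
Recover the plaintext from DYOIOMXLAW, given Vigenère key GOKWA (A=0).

XKEMOGJBEW

Repeat the key across the ciphertext: GOKWAGOKWA
D(3)−G(6): -3≡23 → X
Y(24)−O(14): 10 → K
O(14)−K(10): 4 → E
I(8)−W(22): -14≡12 → M
O(14)−A(0): 14 → O
M(12)−G(6): 6 → G
X(23)−O(14): 9 → J
L(11)−K(10): 1 → B
A(0)−W(22): -22≡4 → E
W(22)−A(0): 22 → W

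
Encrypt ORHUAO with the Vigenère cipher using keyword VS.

Repeat the key across the message: VSVSVS
O(14)+V(21): 35≡9 → J
R(17)+S(18): 35≡9 → J
H(7)+V(21): 28≡2 → C
U(20)+S(18): 38≡12 → M
A(0)+V(21): 21 → V
O(14)+S(18): 32≡6 → G

JJCMVG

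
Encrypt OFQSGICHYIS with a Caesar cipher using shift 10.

YPACQSMRISC

O(14): 14+10=24 → Y
F(5): 5+10=15 → P
Q(16): 16+10=26≡0 → A
S(18): 18+10=28≡2 → C
G(6): 6+10=16 → Q
I(8): 8+10=18 → S
C(2): 2+10=12 → M
H(7): 7+10=17 → R
Y(24): 24+10=34≡8 → I
I(8): 8+10=18 → S
S(18): 18+10=28≡2 → C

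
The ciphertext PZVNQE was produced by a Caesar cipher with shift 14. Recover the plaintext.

P(15): 15−14=1 → B
Z(25): 25−14=11 → L
V(21): 21−14=7 → H
N(13): 13−14=-1≡25 → Z
Q(16): 16−14=2 → C
E(4): 4−14=-10≡16 → Q

BLHZCQ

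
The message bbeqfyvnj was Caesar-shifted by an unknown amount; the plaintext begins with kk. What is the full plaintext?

kknzohews

From the crib: b(1)−k(10)=-9≡17, so the shift is 17.
Subtract 17 from each ciphertext letter:
b(1): 1−17=-16≡10 → k
b(1): 1−17=-16≡10 → k
e(4): 4−17=-13≡13 → n
q(16): 16−17=-1≡25 → z
f(5): 5−17=-12≡14 → o
y(24): 24−17=7 → h
v(21): 21−17=4 → e
n(13): 13−17=-4≡22 → w
j(9): 9−17=-8≡18 → s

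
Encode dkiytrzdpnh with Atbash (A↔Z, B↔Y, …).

wprbgiawkms

d(3) → w(22)
k(10) → p(15)
i(8) → r(17)
y(24) → b(1)
t(19) → g(6)
r(17) → i(8)
z(25) → a(0)
d(3) → w(22)
p(15) → k(10)
n(13) → m(12)
h(7) → s(18)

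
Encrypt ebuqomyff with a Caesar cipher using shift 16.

e(4): 4+16=20 → u
b(1): 1+16=17 → r
u(20): 20+16=36≡10 → k
q(16): 16+16=32≡6 → g
o(14): 14+16=30≡4 → e
m(12): 12+16=28≡2 → c
y(24): 24+16=40≡14 → o
f(5): 5+16=21 → v
f(5): 5+16=21 → v

urkgecovv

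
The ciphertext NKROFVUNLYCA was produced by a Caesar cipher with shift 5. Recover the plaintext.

IFMJAQPIGTXV

N(13): 13−5=8 → I
K(10): 10−5=5 → F
R(17): 17−5=12 → M
O(14): 14−5=9 → J
F(5): 5−5=0 → A
V(21): 21−5=16 → Q
U(20): 20−5=15 → P
N(13): 13−5=8 → I
L(11): 11−5=6 → G
Y(24): 24−5=19 → T
C(2): 2−5=-3≡23 → X
A(0): 0−5=-5≡21 → V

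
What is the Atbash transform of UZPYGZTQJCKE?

FAKBTAGJQXPV

U(20) → F(5)
Z(25) → A(0)
P(15) → K(10)
Y(24) → B(1)
G(6) → T(19)
Z(25) → A(0)
T(19) → G(6)
Q(16) → J(9)
J(9) → Q(16)
C(2) → X(23)
K(10) → P(15)
E(4) → V(21)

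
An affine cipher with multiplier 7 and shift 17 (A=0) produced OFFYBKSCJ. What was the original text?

The inverse of 7 mod 26 is 15, since 7·15=105≡1. Apply D(y)=15·(y−17) mod 26:
O(14): 15·(14−17)=-45≡7 → H
F(5): 15·(5−17)=-180≡2 → C
F(5): 15·(5−17)=-180≡2 → C
Y(24): 15·(24−17)=105≡1 → B
B(1): 15·(1−17)=-240≡20 → U
K(10): 15·(10−17)=-105≡25 → Z
S(18): 15·(18−17)=15 → P
C(2): 15·(2−17)=-225≡9 → J
J(9): 15·(9−17)=-120≡10 → K

HCCBUZPJK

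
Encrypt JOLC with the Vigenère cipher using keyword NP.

WDYR

Repeat the key across the message: NPNP
J(9)+N(13): 22 → W
O(14)+P(15): 29≡3 → D
L(11)+N(13): 24 → Y
C(2)+P(15): 17 → R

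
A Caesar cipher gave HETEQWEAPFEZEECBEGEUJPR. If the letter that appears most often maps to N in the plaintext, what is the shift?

17

The most frequent ciphertext letter is E (appears 8 times).
E is position 4; N is position 13.
Shift = -9≡17.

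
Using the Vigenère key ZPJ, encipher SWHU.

RLQT

Repeat the key across the message: ZPJZ
S(18)+Z(25): 43≡17 → R
W(22)+P(15): 37≡11 → L
H(7)+J(9): 16 → Q
U(20)+Z(25): 45≡19 → T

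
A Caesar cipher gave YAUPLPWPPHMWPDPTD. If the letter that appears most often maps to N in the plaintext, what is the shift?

2

The most frequent ciphertext letter is P (appears 6 times).
P is position 15; N is position 13.
Shift = 2.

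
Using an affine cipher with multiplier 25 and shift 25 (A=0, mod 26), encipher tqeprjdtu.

gjvkiqwgf

t(19): 25·19+25=500≡6 → g
q(16): 25·16+25=425≡9 → j
e(4): 25·4+25=125≡21 → v
p(15): 25·15+25=400≡10 → k
r(17): 25·17+25=450≡8 → i
j(9): 25·9+25=250≡16 → q
d(3): 25·3+25=100≡22 → w
t(19): 25·19+25=500≡6 → g
u(20): 25·20+25=525≡5 → f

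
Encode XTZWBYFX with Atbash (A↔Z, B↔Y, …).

X(23) → C(2)
T(19) → G(6)
Z(25) → A(0)
W(22) → D(3)
B(1) → Y(24)
Y(24) → B(1)
F(5) → U(20)
X(23) → C(2)

CGADYBUC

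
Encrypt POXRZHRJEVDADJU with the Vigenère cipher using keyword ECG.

TQDVBNVLKZFGHLA

Repeat the key across the message: ECGECGECGECGECG
P(15)+E(4): 19 → T
O(14)+C(2): 16 → Q
X(23)+G(6): 29≡3 → D
R(17)+E(4): 21 → V
Z(25)+C(2): 27≡1 → B
H(7)+G(6): 13 → N
R(17)+E(4): 21 → V
J(9)+C(2): 11 → L
E(4)+G(6): 10 → K
V(21)+E(4): 25 → Z
D(3)+C(2): 5 → F
A(0)+G(6): 6 → G
D(3)+E(4): 7 → H
J(9)+C(2): 11 → L
U(20)+G(6): 26≡0 → A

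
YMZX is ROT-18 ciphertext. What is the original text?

Y(24): 24−18=6 → G
M(12): 12−18=-6≡20 → U
Z(25): 25−18=7 → H
X(23): 23−18=5 → F

GUHF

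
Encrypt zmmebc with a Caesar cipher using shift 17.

qddvst

z(25): 25+17=42≡16 → q
m(12): 12+17=29≡3 → d
m(12): 12+17=29≡3 → d
e(4): 4+17=21 → v
b(1): 1+17=18 → s
c(2): 2+17=19 → t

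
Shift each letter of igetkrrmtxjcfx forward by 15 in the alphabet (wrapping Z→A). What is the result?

i(8): 8+15=23 → x
g(6): 6+15=21 → v
e(4): 4+15=19 → t
t(19): 19+15=34≡8 → i
k(10): 10+15=25 → z
r(17): 17+15=32≡6 → g
r(17): 17+15=32≡6 → g
m(12): 12+15=27≡1 → b
t(19): 19+15=34≡8 → i
x(23): 23+15=38≡12 → m
j(9): 9+15=24 → y
c(2): 2+15=17 → r
f(5): 5+15=20 → u
x(23): 23+15=38≡12 → m

xvtizggbimyrum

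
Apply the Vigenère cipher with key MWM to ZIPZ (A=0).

LEBL

Repeat the key across the message: MWMM
Z(25)+M(12): 37≡11 → L
I(8)+W(22): 30≡4 → E
P(15)+M(12): 27≡1 → B
Z(25)+M(12): 37≡11 → L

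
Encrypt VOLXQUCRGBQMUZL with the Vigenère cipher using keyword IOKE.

DCVBYIMVOPAQCNV

Repeat the key across the message: IOKEIOKEIOKEIOK
V(21)+I(8): 29≡3 → D
O(14)+O(14): 28≡2 → C
L(11)+K(10): 21 → V
X(23)+E(4): 27≡1 → B
Q(16)+I(8): 24 → Y
U(20)+O(14): 34≡8 → I
C(2)+K(10): 12 → M
R(17)+E(4): 21 → V
G(6)+I(8): 14 → O
B(1)+O(14): 15 → P
Q(16)+K(10): 26≡0 → A
M(12)+E(4): 16 → Q
U(20)+I(8): 28≡2 → C
Z(25)+O(14): 39≡13 → N
L(11)+K(10): 21 → V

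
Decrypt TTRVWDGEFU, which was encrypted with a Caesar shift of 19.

AAYCDKNLMB

T(19): 19−19=0 → A
T(19): 19−19=0 → A
R(17): 17−19=-2≡24 → Y
V(21): 21−19=2 → C
W(22): 22−19=3 → D
D(3): 3−19=-16≡10 → K
G(6): 6−19=-13≡13 → N
E(4): 4−19=-15≡11 → L
F(5): 5−19=-14≡12 → M
U(20): 20−19=1 → B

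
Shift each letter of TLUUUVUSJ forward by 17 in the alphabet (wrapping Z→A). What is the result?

T(19): 19+17=36≡10 → K
L(11): 11+17=28≡2 → C
U(20): 20+17=37≡11 → L
U(20): 20+17=37≡11 → L
U(20): 20+17=37≡11 → L
V(21): 21+17=38≡12 → M
U(20): 20+17=37≡11 → L
S(18): 18+17=35≡9 → J
J(9): 9+17=26≡0 → A

KCLLLMLJA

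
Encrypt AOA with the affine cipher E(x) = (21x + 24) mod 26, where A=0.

A(0): 21·0+24=24 → Y
O(14): 21·14+24=318≡6 → G
A(0): 21·0+24=24 → Y

YGY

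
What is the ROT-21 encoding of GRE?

G(6): 6+21=27≡1 → B
R(17): 17+21=38≡12 → M
E(4): 4+21=25 → Z

BMZ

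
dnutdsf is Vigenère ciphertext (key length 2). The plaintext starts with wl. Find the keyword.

hc

Subtract each crib letter from the matching ciphertext letter (mod 26):
d(3)−w(22)=-19≡7 → h
n(13)−l(11)=2 → c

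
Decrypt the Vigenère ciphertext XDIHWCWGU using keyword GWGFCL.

Repeat the key across the ciphertext: GWGFCLGWG
X(23)−G(6): 17 → R
D(3)−W(22): -19≡7 → H
I(8)−G(6): 2 → C
H(7)−F(5): 2 → C
W(22)−C(2): 20 → U
C(2)−L(11): -9≡17 → R
W(22)−G(6): 16 → Q
G(6)−W(22): -16≡10 → K
U(20)−G(6): 14 → O

RHCCURQKO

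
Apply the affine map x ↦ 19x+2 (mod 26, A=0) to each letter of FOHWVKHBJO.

F(5): 19·5+2=97≡19 → T
O(14): 19·14+2=268≡8 → I
H(7): 19·7+2=135≡5 → F
W(22): 19·22+2=420≡4 → E
V(21): 19·21+2=401≡11 → L
K(10): 19·10+2=192≡10 → K
H(7): 19·7+2=135≡5 → F
B(1): 19·1+2=21 → V
J(9): 19·9+2=173≡17 → R
O(14): 19·14+2=268≡8 → I

TIFELKFVRI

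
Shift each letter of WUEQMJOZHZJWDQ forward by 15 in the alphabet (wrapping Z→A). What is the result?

LJTFBYDOWOYLSF

W(22): 22+15=37≡11 → L
U(20): 20+15=35≡9 → J
E(4): 4+15=19 → T
Q(16): 16+15=31≡5 → F
M(12): 12+15=27≡1 → B
J(9): 9+15=24 → Y
O(14): 14+15=29≡3 → D
Z(25): 25+15=40≡14 → O
H(7): 7+15=22 → W
Z(25): 25+15=40≡14 → O
J(9): 9+15=24 → Y
W(22): 22+15=37≡11 → L
D(3): 3+15=18 → S
Q(16): 16+15=31≡5 → F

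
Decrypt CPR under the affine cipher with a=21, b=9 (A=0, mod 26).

REO

The inverse of 21 mod 26 is 5, since 21·5=105≡1. Apply D(y)=5·(y−9) mod 26:
C(2): 5·(2−9)=-35≡17 → R
P(15): 5·(15−9)=30≡4 → E
R(17): 5·(17−9)=40≡14 → O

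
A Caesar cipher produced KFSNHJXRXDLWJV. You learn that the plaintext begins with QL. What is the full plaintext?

From the crib: K(10)−Q(16)=-6≡20, so the shift is 20.
Subtract 20 from each ciphertext letter:
K(10): 10−20=-10≡16 → Q
F(5): 5−20=-15≡11 → L
S(18): 18−20=-2≡24 → Y
N(13): 13−20=-7≡19 → T
H(7): 7−20=-13≡13 → N
J(9): 9−20=-11≡15 → P
X(23): 23−20=3 → D
R(17): 17−20=-3≡23 → X
X(23): 23−20=3 → D
D(3): 3−20=-17≡9 → J
L(11): 11−20=-9≡17 → R
W(22): 22−20=2 → C
J(9): 9−20=-11≡15 → P
V(21): 21−20=1 → B

QLYTNPDXDJRCPB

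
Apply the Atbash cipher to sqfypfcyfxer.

s(18) → h(7)
q(16) → j(9)
f(5) → u(20)
y(24) → b(1)
p(15) → k(10)
f(5) → u(20)
c(2) → x(23)
y(24) → b(1)
f(5) → u(20)
x(23) → c(2)
e(4) → v(21)
r(17) → i(8)

hjubkuxbucvi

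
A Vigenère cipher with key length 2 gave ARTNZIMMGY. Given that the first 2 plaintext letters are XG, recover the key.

DL

Subtract each crib letter from the matching ciphertext letter (mod 26):
A(0)−X(23)=-23≡3 → D
R(17)−G(6)=11 → L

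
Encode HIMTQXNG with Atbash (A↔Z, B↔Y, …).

SRNGJCMT

H(7) → S(18)
I(8) → R(17)
M(12) → N(13)
T(19) → G(6)
Q(16) → J(9)
X(23) → C(2)
N(13) → M(12)
G(6) → T(19)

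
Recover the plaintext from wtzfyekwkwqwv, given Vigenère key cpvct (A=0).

Repeat the key across the ciphertext: cpvctcpvctcpv
w(22)−c(2): 20 → u
t(19)−p(15): 4 → e
z(25)−v(21): 4 → e
f(5)−c(2): 3 → d
y(24)−t(19): 5 → f
e(4)−c(2): 2 → c
k(10)−p(15): -5≡21 → v
w(22)−v(21): 1 → b
k(10)−c(2): 8 → i
w(22)−t(19): 3 → d
q(16)−c(2): 14 → o
w(22)−p(15): 7 → h
v(21)−v(21): 0 → a

ueedfcvbidoha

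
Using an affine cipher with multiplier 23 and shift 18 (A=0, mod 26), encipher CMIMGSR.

C(2): 23·2+18=64≡12 → M
M(12): 23·12+18=294≡8 → I
I(8): 23·8+18=202≡20 → U
M(12): 23·12+18=294≡8 → I
G(6): 23·6+18=156≡0 → A
S(18): 23·18+18=432≡16 → Q
R(17): 23·17+18=409≡19 → T

MIUIAQT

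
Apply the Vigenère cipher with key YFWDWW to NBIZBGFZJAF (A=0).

Repeat the key across the message: YFWDWWYFWDW
N(13)+Y(24): 37≡11 → L
B(1)+F(5): 6 → G
I(8)+W(22): 30≡4 → E
Z(25)+D(3): 28≡2 → C
B(1)+W(22): 23 → X
G(6)+W(22): 28≡2 → C
F(5)+Y(24): 29≡3 → D
Z(25)+F(5): 30≡4 → E
J(9)+W(22): 31≡5 → F
A(0)+D(3): 3 → D
F(5)+W(22): 27≡1 → B

LGECXCDEFDB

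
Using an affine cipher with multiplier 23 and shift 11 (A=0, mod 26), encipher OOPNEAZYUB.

O(14): 23·14+11=333≡21 → V
O(14): 23·14+11=333≡21 → V
P(15): 23·15+11=356≡18 → S
N(13): 23·13+11=310≡24 → Y
E(4): 23·4+11=103≡25 → Z
A(0): 23·0+11=11 → L
Z(25): 23·25+11=586≡14 → O
Y(24): 23·24+11=563≡17 → R
U(20): 23·20+11=471≡3 → D
B(1): 23·1+11=34≡8 → I

VVSYZLORDI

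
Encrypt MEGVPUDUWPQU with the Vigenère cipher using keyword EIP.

Repeat the key across the message: EIPEIPEIPEIP
M(12)+E(4): 16 → Q
E(4)+I(8): 12 → M
G(6)+P(15): 21 → V
V(21)+E(4): 25 → Z
P(15)+I(8): 23 → X
U(20)+P(15): 35≡9 → J
D(3)+E(4): 7 → H
U(20)+I(8): 28≡2 → C
W(22)+P(15): 37≡11 → L
P(15)+E(4): 19 → T
Q(16)+I(8): 24 → Y
U(20)+P(15): 35≡9 → J

QMVZXJHCLTYJ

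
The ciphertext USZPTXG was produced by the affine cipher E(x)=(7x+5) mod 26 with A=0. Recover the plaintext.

The inverse of 7 mod 26 is 15, since 7·15=105≡1. Apply D(y)=15·(y−5) mod 26:
U(20): 15·(20−5)=225≡17 → R
S(18): 15·(18−5)=195≡13 → N
Z(25): 15·(25−5)=300≡14 → O
P(15): 15·(15−5)=150≡20 → U
T(19): 15·(19−5)=210≡2 → C
X(23): 15·(23−5)=270≡10 → K
G(6): 15·(6−5)=15 → P

RNOUCKP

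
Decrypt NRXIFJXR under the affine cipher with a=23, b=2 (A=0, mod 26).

FVTYZPTV

The inverse of 23 mod 26 is 17, since 23·17=391≡1. Apply D(y)=17·(y−2) mod 26:
N(13): 17·(13−2)=187≡5 → F
R(17): 17·(17−2)=255≡21 → V
X(23): 17·(23−2)=357≡19 → T
I(8): 17·(8−2)=102≡24 → Y
F(5): 17·(5−2)=51≡25 → Z
J(9): 17·(9−2)=119≡15 → P
X(23): 17·(23−2)=357≡19 → T
R(17): 17·(17−2)=255≡21 → V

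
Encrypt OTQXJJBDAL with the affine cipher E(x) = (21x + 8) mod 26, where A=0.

QRGXPPDTIF

O(14): 21·14+8=302≡16 → Q
T(19): 21·19+8=407≡17 → R
Q(16): 21·16+8=344≡6 → G
X(23): 21·23+8=491≡23 → X
J(9): 21·9+8=197≡15 → P
J(9): 21·9+8=197≡15 → P
B(1): 21·1+8=29≡3 → D
D(3): 21·3+8=71≡19 → T
A(0): 21·0+8=8 → I
L(11): 21·11+8=239≡5 → F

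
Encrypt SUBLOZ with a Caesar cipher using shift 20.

S(18): 18+20=38≡12 → M
U(20): 20+20=40≡14 → O
B(1): 1+20=21 → V
L(11): 11+20=31≡5 → F
O(14): 14+20=34≡8 → I
Z(25): 25+20=45≡19 → T

MOVFIT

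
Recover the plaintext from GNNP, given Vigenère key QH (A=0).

QGXI

Repeat the key across the ciphertext: QHQH
G(6)−Q(16): -10≡16 → Q
N(13)−H(7): 6 → G
N(13)−Q(16): -3≡23 → X
P(15)−H(7): 8 → I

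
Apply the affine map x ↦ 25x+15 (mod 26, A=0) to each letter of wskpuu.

w(22): 25·22+15=565≡19 → t
s(18): 25·18+15=465≡23 → x
k(10): 25·10+15=265≡5 → f
p(15): 25·15+15=390≡0 → a
u(20): 25·20+15=515≡21 → v
u(20): 25·20+15=515≡21 → v

txfavv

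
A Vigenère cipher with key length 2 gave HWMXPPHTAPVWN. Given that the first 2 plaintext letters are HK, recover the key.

AM

Subtract each crib letter from the matching ciphertext letter (mod 26):
H(7)−H(7)=0 → A
W(22)−K(10)=12 → M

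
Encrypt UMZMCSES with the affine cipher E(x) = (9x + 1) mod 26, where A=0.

ZFSFTHLH

U(20): 9·20+1=181≡25 → Z
M(12): 9·12+1=109≡5 → F
Z(25): 9·25+1=226≡18 → S
M(12): 9·12+1=109≡5 → F
C(2): 9·2+1=19 → T
S(18): 9·18+1=163≡7 → H
E(4): 9·4+1=37≡11 → L
S(18): 9·18+1=163≡7 → H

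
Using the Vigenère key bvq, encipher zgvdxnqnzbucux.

ablesdripcpsvs

Repeat the key across the message: bvqbvqbvqbvqbv
z(25)+b(1): 26≡0 → a
g(6)+v(21): 27≡1 → b
v(21)+q(16): 37≡11 → l
d(3)+b(1): 4 → e
x(23)+v(21): 44≡18 → s
n(13)+q(16): 29≡3 → d
q(16)+b(1): 17 → r
n(13)+v(21): 34≡8 → i
z(25)+q(16): 41≡15 → p
b(1)+b(1): 2 → c
u(20)+v(21): 41≡15 → p
c(2)+q(16): 18 → s
u(20)+b(1): 21 → v
x(23)+v(21): 44≡18 → s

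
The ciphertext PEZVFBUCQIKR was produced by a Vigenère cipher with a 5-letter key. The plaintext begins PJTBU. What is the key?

AVGUL

Subtract each crib letter from the matching ciphertext letter (mod 26):
P(15)−P(15)=0 → A
E(4)−J(9)=-5≡21 → V
Z(25)−T(19)=6 → G
V(21)−B(1)=20 → U
F(5)−U(20)=-15≡11 → L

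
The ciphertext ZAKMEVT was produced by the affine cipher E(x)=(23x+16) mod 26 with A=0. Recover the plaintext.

XOCKEHZ

The inverse of 23 mod 26 is 17, since 23·17=391≡1. Apply D(y)=17·(y−16) mod 26:
Z(25): 17·(25−16)=153≡23 → X
A(0): 17·(0−16)=-272≡14 → O
K(10): 17·(10−16)=-102≡2 → C
M(12): 17·(12−16)=-68≡10 → K
E(4): 17·(4−16)=-204≡4 → E
V(21): 17·(21−16)=85≡7 → H
T(19): 17·(19−16)=51≡25 → Z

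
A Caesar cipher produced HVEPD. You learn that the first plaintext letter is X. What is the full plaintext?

From the crib: H(7)−X(23)=-16≡10, so the shift is 10.
Subtract 10 from each ciphertext letter:
H(7): 7−10=-3≡23 → X
V(21): 21−10=11 → L
E(4): 4−10=-6≡20 → U
P(15): 15−10=5 → F
D(3): 3−10=-7≡19 → T

XLUFT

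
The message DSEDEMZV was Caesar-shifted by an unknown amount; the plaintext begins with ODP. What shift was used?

From the crib: D(3)−O(14)=-11≡15, so the shift is 15.

15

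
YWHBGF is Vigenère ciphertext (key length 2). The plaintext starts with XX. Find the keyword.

Subtract each crib letter from the matching ciphertext letter (mod 26):
Y(24)−X(23)=1 → B
W(22)−X(23)=-1≡25 → Z

BZ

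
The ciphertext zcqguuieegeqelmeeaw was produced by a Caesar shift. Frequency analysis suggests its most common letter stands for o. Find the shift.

16

The most frequent ciphertext letter is e (appears 6 times).
e is position 4; o is position 14.
Shift = -10≡16.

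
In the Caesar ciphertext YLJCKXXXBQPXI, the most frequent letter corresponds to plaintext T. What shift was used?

The most frequent ciphertext letter is X (appears 4 times).
X is position 23; T is position 19.
Shift = 4.

4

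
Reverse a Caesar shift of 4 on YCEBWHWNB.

Y(24): 24−4=20 → U
C(2): 2−4=-2≡24 → Y
E(4): 4−4=0 → A
B(1): 1−4=-3≡23 → X
W(22): 22−4=18 → S
H(7): 7−4=3 → D
W(22): 22−4=18 → S
N(13): 13−4=9 → J
B(1): 1−4=-3≡23 → X

UYAXSDSJX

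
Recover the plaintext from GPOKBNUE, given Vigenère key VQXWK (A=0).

LZRORSEH

Repeat the key across the ciphertext: VQXWKVQX
G(6)−V(21): -15≡11 → L
P(15)−Q(16): -1≡25 → Z
O(14)−X(23): -9≡17 → R
K(10)−W(22): -12≡14 → O
B(1)−K(10): -9≡17 → R
N(13)−V(21): -8≡18 → S
U(20)−Q(16): 4 → E
E(4)−X(23): -19≡7 → H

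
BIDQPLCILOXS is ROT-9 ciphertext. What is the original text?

B(1): 1−9=-8≡18 → S
I(8): 8−9=-1≡25 → Z
D(3): 3−9=-6≡20 → U
Q(16): 16−9=7 → H
P(15): 15−9=6 → G
L(11): 11−9=2 → C
C(2): 2−9=-7≡19 → T
I(8): 8−9=-1≡25 → Z
L(11): 11−9=2 → C
O(14): 14−9=5 → F
X(23): 23−9=14 → O
S(18): 18−9=9 → J

SZUHGCTZCFOJ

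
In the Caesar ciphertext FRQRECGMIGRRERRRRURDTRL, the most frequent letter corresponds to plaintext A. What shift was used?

The most frequent ciphertext letter is R (appears 10 times).
R is position 17; A is position 0.
Shift = 17.

17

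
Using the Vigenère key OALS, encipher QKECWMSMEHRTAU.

EKPUKMDESHCLOU

Repeat the key across the message: OALSOALSOALSOA
Q(16)+O(14): 30≡4 → E
K(10)+A(0): 10 → K
E(4)+L(11): 15 → P
C(2)+S(18): 20 → U
W(22)+O(14): 36≡10 → K
M(12)+A(0): 12 → M
S(18)+L(11): 29≡3 → D
M(12)+S(18): 30≡4 → E
E(4)+O(14): 18 → S
H(7)+A(0): 7 → H
R(17)+L(11): 28≡2 → C
T(19)+S(18): 37≡11 → L
A(0)+O(14): 14 → O
U(20)+A(0): 20 → U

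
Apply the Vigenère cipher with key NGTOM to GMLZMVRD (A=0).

Repeat the key across the message: NGTOMNGT
G(6)+N(13): 19 → T
M(12)+G(6): 18 → S
L(11)+T(19): 30≡4 → E
Z(25)+O(14): 39≡13 → N
M(12)+M(12): 24 → Y
V(21)+N(13): 34≡8 → I
R(17)+G(6): 23 → X
D(3)+T(19): 22 → W

TSENYIXW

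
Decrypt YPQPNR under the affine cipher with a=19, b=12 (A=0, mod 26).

CHSHLD

The inverse of 19 mod 26 is 11, since 19·11=209≡1. Apply D(y)=11·(y−12) mod 26:
Y(24): 11·(24−12)=132≡2 → C
P(15): 11·(15−12)=33≡7 → H
Q(16): 11·(16−12)=44≡18 → S
P(15): 11·(15−12)=33≡7 → H
N(13): 11·(13−12)=11 → L
R(17): 11·(17−12)=55≡3 → D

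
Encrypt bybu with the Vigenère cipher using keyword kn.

lllh

Repeat the key across the message: knkn
b(1)+k(10): 11 → l
y(24)+n(13): 37≡11 → l
b(1)+k(10): 11 → l
u(20)+n(13): 33≡7 → h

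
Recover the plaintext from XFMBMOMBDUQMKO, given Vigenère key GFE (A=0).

Repeat the key across the ciphertext: GFEGFEGFEGFEGF
X(23)−G(6): 17 → R
F(5)−F(5): 0 → A
M(12)−E(4): 8 → I
B(1)−G(6): -5≡21 → V
M(12)−F(5): 7 → H
O(14)−E(4): 10 → K
M(12)−G(6): 6 → G
B(1)−F(5): -4≡22 → W
D(3)−E(4): -1≡25 → Z
U(20)−G(6): 14 → O
Q(16)−F(5): 11 → L
M(12)−E(4): 8 → I
K(10)−G(6): 4 → E
O(14)−F(5): 9 → J

RAIVHKGWZOLIEJ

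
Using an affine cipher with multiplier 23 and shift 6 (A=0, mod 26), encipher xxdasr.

x(23): 23·23+6=535≡15 → p
x(23): 23·23+6=535≡15 → p
d(3): 23·3+6=75≡23 → x
a(0): 23·0+6=6 → g
s(18): 23·18+6=420≡4 → e
r(17): 23·17+6=397≡7 → h

ppxgeh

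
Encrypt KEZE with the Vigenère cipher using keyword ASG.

Repeat the key across the message: ASGA
K(10)+A(0): 10 → K
E(4)+S(18): 22 → W
Z(25)+G(6): 31≡5 → F
E(4)+A(0): 4 → E

KWFE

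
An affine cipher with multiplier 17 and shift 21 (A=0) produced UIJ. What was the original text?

The inverse of 17 mod 26 is 23, since 17·23=391≡1. Apply D(y)=23·(y−21) mod 26:
U(20): 23·(20−21)=-23≡3 → D
I(8): 23·(8−21)=-299≡13 → N
J(9): 23·(9−21)=-276≡10 → K

DNK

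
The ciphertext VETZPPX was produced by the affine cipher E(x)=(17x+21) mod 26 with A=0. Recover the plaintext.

The inverse of 17 mod 26 is 23, since 17·23=391≡1. Apply D(y)=23·(y−21) mod 26:
V(21): 23·(21−21)=0 → A
E(4): 23·(4−21)=-391≡25 → Z
T(19): 23·(19−21)=-46≡6 → G
Z(25): 23·(25−21)=92≡14 → O
P(15): 23·(15−21)=-138≡18 → S
P(15): 23·(15−21)=-138≡18 → S
X(23): 23·(23−21)=46≡20 → U

AZGOSSU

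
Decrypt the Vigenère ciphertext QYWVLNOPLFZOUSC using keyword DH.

NRTOIGLIIYWHRLZ

Repeat the key across the ciphertext: DHDHDHDHDHDHDHD
Q(16)−D(3): 13 → N
Y(24)−H(7): 17 → R
W(22)−D(3): 19 → T
V(21)−H(7): 14 → O
L(11)−D(3): 8 → I
N(13)−H(7): 6 → G
O(14)−D(3): 11 → L
P(15)−H(7): 8 → I
L(11)−D(3): 8 → I
F(5)−H(7): -2≡24 → Y
Z(25)−D(3): 22 → W
O(14)−H(7): 7 → H
U(20)−D(3): 17 → R
S(18)−H(7): 11 → L
C(2)−D(3): -1≡25 → Z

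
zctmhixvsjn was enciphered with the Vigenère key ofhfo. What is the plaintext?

Repeat the key across the ciphertext: ofhfoofhfoo
z(25)−o(14): 11 → l
c(2)−f(5): -3≡23 → x
t(19)−h(7): 12 → m
m(12)−f(5): 7 → h
h(7)−o(14): -7≡19 → t
i(8)−o(14): -6≡20 → u
x(23)−f(5): 18 → s
v(21)−h(7): 14 → o
s(18)−f(5): 13 → n
j(9)−o(14): -5≡21 → v
n(13)−o(14): -1≡25 → z

lxmhtusonvz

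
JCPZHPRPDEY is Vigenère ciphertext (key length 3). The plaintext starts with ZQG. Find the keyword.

Subtract each crib letter from the matching ciphertext letter (mod 26):
J(9)−Z(25)=-16≡10 → K
C(2)−Q(16)=-14≡12 → M
P(15)−G(6)=9 → J

KMJ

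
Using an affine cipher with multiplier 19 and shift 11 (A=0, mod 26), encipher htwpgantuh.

h(7): 19·7+11=144≡14 → o
t(19): 19·19+11=372≡8 → i
w(22): 19·22+11=429≡13 → n
p(15): 19·15+11=296≡10 → k
g(6): 19·6+11=125≡21 → v
a(0): 19·0+11=11 → l
n(13): 19·13+11=258≡24 → y
t(19): 19·19+11=372≡8 → i
u(20): 19·20+11=391≡1 → b
h(7): 19·7+11=144≡14 → o

oinkvlyibo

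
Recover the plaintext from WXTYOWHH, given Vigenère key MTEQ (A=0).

Repeat the key across the ciphertext: MTEQMTEQ
W(22)−M(12): 10 → K
X(23)−T(19): 4 → E
T(19)−E(4): 15 → P
Y(24)−Q(16): 8 → I
O(14)−M(12): 2 → C
W(22)−T(19): 3 → D
H(7)−E(4): 3 → D
H(7)−Q(16): -9≡17 → R

KEPICDDR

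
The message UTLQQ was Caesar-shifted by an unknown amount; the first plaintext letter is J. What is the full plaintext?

JIAFF

From the crib: U(20)−J(9)=11, so the shift is 11.
Subtract 11 from each ciphertext letter:
U(20): 20−11=9 → J
T(19): 19−11=8 → I
L(11): 11−11=0 → A
Q(16): 16−11=5 → F
Q(16): 16−11=5 → F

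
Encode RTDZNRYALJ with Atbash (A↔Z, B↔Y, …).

R(17) → I(8)
T(19) → G(6)
D(3) → W(22)
Z(25) → A(0)
N(13) → M(12)
R(17) → I(8)
Y(24) → B(1)
A(0) → Z(25)
L(11) → O(14)
J(9) → Q(16)

IGWAMIBZOQ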